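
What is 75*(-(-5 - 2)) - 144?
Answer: 381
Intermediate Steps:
75*(-(-5 - 2)) - 144 = 75*(-1*(-7)) - 144 = 75*7 - 144 = 525 - 144 = 381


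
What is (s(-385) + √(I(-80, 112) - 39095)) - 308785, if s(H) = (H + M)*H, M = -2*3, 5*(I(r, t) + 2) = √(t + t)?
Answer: -158250 + I*√(977425 - 20*√14)/5 ≈ -1.5825e+5 + 197.72*I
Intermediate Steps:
I(r, t) = -2 + √2*√t/5 (I(r, t) = -2 + √(t + t)/5 = -2 + √(2*t)/5 = -2 + (√2*√t)/5 = -2 + √2*√t/5)
M = -6
s(H) = H*(-6 + H) (s(H) = (H - 6)*H = (-6 + H)*H = H*(-6 + H))
(s(-385) + √(I(-80, 112) - 39095)) - 308785 = (-385*(-6 - 385) + √((-2 + √2*√112/5) - 39095)) - 308785 = (-385*(-391) + √((-2 + √2*(4*√7)/5) - 39095)) - 308785 = (150535 + √((-2 + 4*√14/5) - 39095)) - 308785 = (150535 + √(-39097 + 4*√14/5)) - 308785 = -158250 + √(-39097 + 4*√14/5)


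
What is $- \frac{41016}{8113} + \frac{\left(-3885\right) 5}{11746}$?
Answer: $- \frac{91338423}{13613614} \approx -6.7093$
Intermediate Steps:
$- \frac{41016}{8113} + \frac{\left(-3885\right) 5}{11746} = \left(-41016\right) \frac{1}{8113} - \frac{2775}{1678} = - \frac{41016}{8113} - \frac{2775}{1678} = - \frac{91338423}{13613614}$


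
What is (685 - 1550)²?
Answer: 748225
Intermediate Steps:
(685 - 1550)² = (-865)² = 748225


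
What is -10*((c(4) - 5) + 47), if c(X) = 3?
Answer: -450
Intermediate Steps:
-10*((c(4) - 5) + 47) = -10*((3 - 5) + 47) = -10*(-2 + 47) = -10*45 = -450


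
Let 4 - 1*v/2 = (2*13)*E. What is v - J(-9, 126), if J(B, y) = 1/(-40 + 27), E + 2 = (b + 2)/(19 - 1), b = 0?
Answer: 12437/117 ≈ 106.30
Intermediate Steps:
E = -17/9 (E = -2 + (0 + 2)/(19 - 1) = -2 + 2/18 = -2 + 2*(1/18) = -2 + ⅑ = -17/9 ≈ -1.8889)
J(B, y) = -1/13 (J(B, y) = 1/(-13) = -1/13)
v = 956/9 (v = 8 - 2*2*13*(-17)/9 = 8 - 52*(-17)/9 = 8 - 2*(-442/9) = 8 + 884/9 = 956/9 ≈ 106.22)
v - J(-9, 126) = 956/9 - 1*(-1/13) = 956/9 + 1/13 = 12437/117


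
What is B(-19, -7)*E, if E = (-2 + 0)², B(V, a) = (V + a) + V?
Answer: -180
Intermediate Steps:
B(V, a) = a + 2*V
E = 4 (E = (-2)² = 4)
B(-19, -7)*E = (-7 + 2*(-19))*4 = (-7 - 38)*4 = -45*4 = -180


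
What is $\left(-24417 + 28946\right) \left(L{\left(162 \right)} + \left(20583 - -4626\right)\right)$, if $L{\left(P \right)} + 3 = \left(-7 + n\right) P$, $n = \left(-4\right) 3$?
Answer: $100217712$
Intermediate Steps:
$n = -12$
$L{\left(P \right)} = -3 - 19 P$ ($L{\left(P \right)} = -3 + \left(-7 - 12\right) P = -3 - 19 P$)
$\left(-24417 + 28946\right) \left(L{\left(162 \right)} + \left(20583 - -4626\right)\right) = \left(-24417 + 28946\right) \left(\left(-3 - 3078\right) + \left(20583 - -4626\right)\right) = 4529 \left(\left(-3 - 3078\right) + \left(20583 + 4626\right)\right) = 4529 \left(-3081 + 25209\right) = 4529 \cdot 22128 = 100217712$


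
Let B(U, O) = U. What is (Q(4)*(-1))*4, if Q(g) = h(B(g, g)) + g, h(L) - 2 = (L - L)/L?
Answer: -24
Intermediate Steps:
h(L) = 2 (h(L) = 2 + (L - L)/L = 2 + 0/L = 2 + 0 = 2)
Q(g) = 2 + g
(Q(4)*(-1))*4 = ((2 + 4)*(-1))*4 = (6*(-1))*4 = -6*4 = -24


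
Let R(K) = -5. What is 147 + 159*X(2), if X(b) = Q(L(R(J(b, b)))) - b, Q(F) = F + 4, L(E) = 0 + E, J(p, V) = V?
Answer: -330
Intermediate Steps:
L(E) = E
Q(F) = 4 + F
X(b) = -1 - b (X(b) = (4 - 5) - b = -1 - b)
147 + 159*X(2) = 147 + 159*(-1 - 1*2) = 147 + 159*(-1 - 2) = 147 + 159*(-3) = 147 - 477 = -330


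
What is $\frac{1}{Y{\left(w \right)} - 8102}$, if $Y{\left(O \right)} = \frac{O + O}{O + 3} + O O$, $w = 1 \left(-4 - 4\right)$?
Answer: $- \frac{5}{40174} \approx -0.00012446$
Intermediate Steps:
$w = -8$ ($w = 1 \left(-8\right) = -8$)
$Y{\left(O \right)} = O^{2} + \frac{2 O}{3 + O}$ ($Y{\left(O \right)} = \frac{2 O}{3 + O} + O^{2} = O^{2} + \frac{2 O}{3 + O}$)
$\frac{1}{Y{\left(w \right)} - 8102} = \frac{1}{- \frac{8 \left(2 + \left(-8\right)^{2} + 3 \left(-8\right)\right)}{3 - 8} - 8102} = \frac{1}{- \frac{8 \left(2 + 64 - 24\right)}{-5} - 8102} = \frac{1}{\left(-8\right) \left(- \frac{1}{5}\right) 42 - 8102} = \frac{1}{\frac{336}{5} - 8102} = \frac{1}{- \frac{40174}{5}} = - \frac{5}{40174}$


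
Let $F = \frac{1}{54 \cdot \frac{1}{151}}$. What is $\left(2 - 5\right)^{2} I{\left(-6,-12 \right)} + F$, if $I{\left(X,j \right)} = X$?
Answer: $- \frac{2765}{54} \approx -51.204$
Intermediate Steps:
$F = \frac{151}{54}$ ($F = \frac{1}{54 \cdot \frac{1}{151}} = \frac{1}{\frac{54}{151}} = \frac{151}{54} \approx 2.7963$)
$\left(2 - 5\right)^{2} I{\left(-6,-12 \right)} + F = \left(2 - 5\right)^{2} \left(-6\right) + \frac{151}{54} = \left(-3\right)^{2} \left(-6\right) + \frac{151}{54} = 9 \left(-6\right) + \frac{151}{54} = -54 + \frac{151}{54} = - \frac{2765}{54}$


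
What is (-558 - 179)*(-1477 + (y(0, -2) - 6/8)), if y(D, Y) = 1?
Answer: 4353459/4 ≈ 1.0884e+6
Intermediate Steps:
(-558 - 179)*(-1477 + (y(0, -2) - 6/8)) = (-558 - 179)*(-1477 + (1 - 6/8)) = -737*(-1477 + (1 - 6*⅛)) = -737*(-1477 + (1 - ¾)) = -737*(-1477 + ¼) = -737*(-5907/4) = 4353459/4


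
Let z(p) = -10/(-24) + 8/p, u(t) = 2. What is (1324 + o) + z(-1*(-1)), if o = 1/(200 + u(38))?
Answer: 1614895/1212 ≈ 1332.4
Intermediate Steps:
o = 1/202 (o = 1/(200 + 2) = 1/202 ≈ 0.0049505)
z(p) = 5/12 + 8/p (z(p) = -10*(-1/24) + 8/p = 5/12 + 8/p)
(1324 + o) + z(-1*(-1)) = (1324 + 1/202) + (5/12 + 8/((-1*(-1)))) = 267449/202 + (5/12 + 8/1) = 267449/202 + (5/12 + 8*1) = 267449/202 + (5/12 + 8) = 267449/202 + 101/12 = 1614895/1212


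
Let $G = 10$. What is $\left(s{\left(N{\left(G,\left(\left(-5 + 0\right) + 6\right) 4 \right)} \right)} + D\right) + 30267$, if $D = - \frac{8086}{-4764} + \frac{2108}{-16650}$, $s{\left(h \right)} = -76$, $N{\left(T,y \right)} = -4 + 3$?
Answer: $\frac{199574401999}{6610050} \approx 30193.0$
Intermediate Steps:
$N{\left(T,y \right)} = -1$
$D = \frac{10382449}{6610050}$ ($D = \left(-8086\right) \left(- \frac{1}{4764}\right) + 2108 \left(- \frac{1}{16650}\right) = \frac{4043}{2382} - \frac{1054}{8325} = \frac{10382449}{6610050} \approx 1.5707$)
$\left(s{\left(N{\left(G,\left(\left(-5 + 0\right) + 6\right) 4 \right)} \right)} + D\right) + 30267 = \left(-76 + \frac{10382449}{6610050}\right) + 30267 = - \frac{491981351}{6610050} + 30267 = \frac{199574401999}{6610050}$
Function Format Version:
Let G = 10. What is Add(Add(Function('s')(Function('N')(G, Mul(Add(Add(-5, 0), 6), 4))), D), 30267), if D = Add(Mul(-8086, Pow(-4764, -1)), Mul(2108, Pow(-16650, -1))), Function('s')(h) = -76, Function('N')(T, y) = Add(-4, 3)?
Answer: Rational(199574401999, 6610050) ≈ 30193.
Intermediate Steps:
Function('N')(T, y) = -1
D = Rational(10382449, 6610050) (D = Add(Mul(-8086, Rational(-1, 4764)), Mul(2108, Rational(-1, 16650))) = Add(Rational(4043, 2382), Rational(-1054, 8325)) = Rational(10382449, 6610050) ≈ 1.5707)
Add(Add(Function('s')(Function('N')(G, Mul(Add(Add(-5, 0), 6), 4))), D), 30267) = Add(Add(-76, Rational(10382449, 6610050)), 30267) = Add(Rational(-491981351, 6610050), 30267) = Rational(199574401999, 6610050)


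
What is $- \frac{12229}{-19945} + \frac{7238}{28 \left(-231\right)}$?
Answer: $- \frac{423797}{837690} \approx -0.50591$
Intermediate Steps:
$- \frac{12229}{-19945} + \frac{7238}{28 \left(-231\right)} = \left(-12229\right) \left(- \frac{1}{19945}\right) + \frac{7238}{-6468} = \frac{12229}{19945} + 7238 \left(- \frac{1}{6468}\right) = \frac{12229}{19945} - \frac{47}{42} = - \frac{423797}{837690}$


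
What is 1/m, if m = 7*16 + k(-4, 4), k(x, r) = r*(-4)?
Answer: 1/96 ≈ 0.010417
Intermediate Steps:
k(x, r) = -4*r
m = 96 (m = 7*16 - 4*4 = 112 - 16 = 96)
1/m = 1/96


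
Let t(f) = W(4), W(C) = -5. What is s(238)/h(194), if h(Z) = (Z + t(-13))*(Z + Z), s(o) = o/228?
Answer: 17/1194264 ≈ 1.4235e-5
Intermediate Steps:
t(f) = -5
s(o) = o/228 (s(o) = o*(1/228) = o/228)
h(Z) = 2*Z*(-5 + Z) (h(Z) = (Z - 5)*(Z + Z) = (-5 + Z)*(2*Z) = 2*Z*(-5 + Z))
s(238)/h(194) = ((1/228)*238)/((2*194*(-5 + 194))) = 119/(114*((2*194*189))) = (119/114)/73332 = (119/114)*(1/73332) = 17/1194264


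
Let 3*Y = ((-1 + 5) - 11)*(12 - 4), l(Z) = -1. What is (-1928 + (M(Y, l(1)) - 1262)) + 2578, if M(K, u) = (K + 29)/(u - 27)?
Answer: -51439/84 ≈ -612.37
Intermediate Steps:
Y = -56/3 (Y = (((-1 + 5) - 11)*(12 - 4))/3 = ((4 - 11)*8)/3 = (-7*8)/3 = (⅓)*(-56) = -56/3 ≈ -18.667)
M(K, u) = (29 + K)/(-27 + u)
(-1928 + (M(Y, l(1)) - 1262)) + 2578 = (-1928 + ((29 - 56/3)/(-27 - 1) - 1262)) + 2578 = (-1928 + ((31/3)/(-28) - 1262)) + 2578 = (-1928 + (-1/28*31/3 - 1262)) + 2578 = (-1928 + (-31/84 - 1262)) + 2578 = (-1928 - 106039/84) + 2578 = -267991/84 + 2578 = -51439/84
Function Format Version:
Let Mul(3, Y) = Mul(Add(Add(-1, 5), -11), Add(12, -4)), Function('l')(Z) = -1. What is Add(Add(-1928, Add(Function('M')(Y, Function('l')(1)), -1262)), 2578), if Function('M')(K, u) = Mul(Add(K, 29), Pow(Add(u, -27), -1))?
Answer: Rational(-51439, 84) ≈ -612.37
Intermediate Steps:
Y = Rational(-56, 3) (Y = Mul(Rational(1, 3), Mul(Add(Add(-1, 5), -11), Add(12, -4))) = Mul(Rational(1, 3), Mul(Add(4, -11), 8)) = Mul(Rational(1, 3), Mul(-7, 8)) = Mul(Rational(1, 3), -56) = Rational(-56, 3) ≈ -18.667)
Function('M')(K, u) = Mul(Pow(Add(-27, u), -1), Add(29, K)) (Function('M')(K, u) = Mul(Add(29, K), Pow(Add(-27, u), -1)) = Mul(Pow(Add(-27, u), -1), Add(29, K)))
Add(Add(-1928, Add(Function('M')(Y, Function('l')(1)), -1262)), 2578) = Add(Add(-1928, Add(Mul(Pow(Add(-27, -1), -1), Add(29, Rational(-56, 3))), -1262)), 2578) = Add(Add(-1928, Add(Mul(Pow(-28, -1), Rational(31, 3)), -1262)), 2578) = Add(Add(-1928, Add(Mul(Rational(-1, 28), Rational(31, 3)), -1262)), 2578) = Add(Add(-1928, Add(Rational(-31, 84), -1262)), 2578) = Add(Add(-1928, Rational(-106039, 84)), 2578) = Add(Rational(-267991, 84), 2578) = Rational(-51439, 84)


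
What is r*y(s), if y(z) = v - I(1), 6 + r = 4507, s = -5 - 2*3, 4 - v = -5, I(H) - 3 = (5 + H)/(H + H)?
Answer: 13503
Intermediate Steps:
I(H) = 3 + (5 + H)/(2*H) (I(H) = 3 + (5 + H)/(H + H) = 3 + (5 + H)/((2*H)) = 3 + (5 + H)*(1/(2*H)) = 3 + (5 + H)/(2*H))
v = 9 (v = 4 - 1*(-5) = 4 + 5 = 9)
s = -11 (s = -5 - 6 = -11)
r = 4501 (r = -6 + 4507 = 4501)
y(z) = 3 (y(z) = 9 - (5 + 7*1)/(2*1) = 9 - (5 + 7)/2 = 9 - 12/2 = 9 - 1*6 = 9 - 6 = 3)
r*y(s) = 4501*3 = 13503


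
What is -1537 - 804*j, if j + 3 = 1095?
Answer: -879505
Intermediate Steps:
j = 1092 (j = -3 + 1095 = 1092)
-1537 - 804*j = -1537 - 804*1092 = -1537 - 877968 = -879505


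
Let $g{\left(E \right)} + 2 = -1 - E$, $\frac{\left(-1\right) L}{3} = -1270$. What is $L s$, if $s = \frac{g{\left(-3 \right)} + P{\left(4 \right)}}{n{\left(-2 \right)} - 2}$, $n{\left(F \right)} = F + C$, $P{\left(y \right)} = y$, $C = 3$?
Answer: $-15240$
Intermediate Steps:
$L = 3810$ ($L = \left(-3\right) \left(-1270\right) = 3810$)
$n{\left(F \right)} = 3 + F$ ($n{\left(F \right)} = F + 3 = 3 + F$)
$g{\left(E \right)} = -3 - E$ ($g{\left(E \right)} = -2 - \left(1 + E\right) = -3 - E$)
$s = -4$ ($s = \frac{\left(-3 - -3\right) + 4}{\left(3 - 2\right) - 2} = \frac{\left(-3 + 3\right) + 4}{1 - 2} = \frac{0 + 4}{-1} = 4 \left(-1\right) = -4$)
$L s = 3810 \left(-4\right) = -15240$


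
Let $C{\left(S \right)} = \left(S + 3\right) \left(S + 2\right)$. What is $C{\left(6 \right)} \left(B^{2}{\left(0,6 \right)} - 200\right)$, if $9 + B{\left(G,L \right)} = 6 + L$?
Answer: $-13752$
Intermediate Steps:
$B{\left(G,L \right)} = -3 + L$ ($B{\left(G,L \right)} = -9 + \left(6 + L\right) = -3 + L$)
$C{\left(S \right)} = \left(2 + S\right) \left(3 + S\right)$ ($C{\left(S \right)} = \left(3 + S\right) \left(2 + S\right) = \left(2 + S\right) \left(3 + S\right)$)
$C{\left(6 \right)} \left(B^{2}{\left(0,6 \right)} - 200\right) = \left(6 + 6^{2} + 5 \cdot 6\right) \left(\left(-3 + 6\right)^{2} - 200\right) = \left(6 + 36 + 30\right) \left(3^{2} - 200\right) = 72 \left(9 - 200\right) = 72 \left(-191\right) = -13752$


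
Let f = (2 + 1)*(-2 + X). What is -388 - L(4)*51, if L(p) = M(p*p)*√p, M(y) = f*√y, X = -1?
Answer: 3284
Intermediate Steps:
f = -9 (f = (2 + 1)*(-2 - 1) = 3*(-3) = -9)
M(y) = -9*√y
L(p) = -9*√p*√(p²) (L(p) = (-9*√(p²))*√p = -9*√p*√(p²))
-388 - L(4)*51 = -388 - (-9*√4*√(4²))*51 = -388 - (-9*2*√16)*51 = -388 - (-9*2*4)*51 = -388 - (-72)*51 = -388 - 1*(-3672) = -388 + 3672 = 3284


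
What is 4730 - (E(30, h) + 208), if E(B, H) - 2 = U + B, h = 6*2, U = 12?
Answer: 4478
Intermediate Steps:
h = 12
E(B, H) = 14 + B (E(B, H) = 2 + (12 + B) = 14 + B)
4730 - (E(30, h) + 208) = 4730 - ((14 + 30) + 208) = 4730 - (44 + 208) = 4730 - 1*252 = 4730 - 252 = 4478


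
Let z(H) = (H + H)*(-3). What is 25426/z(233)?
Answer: -12713/699 ≈ -18.187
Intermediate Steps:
z(H) = -6*H (z(H) = (2*H)*(-3) = -6*H)
25426/z(233) = 25426/((-6*233)) = 25426/(-1398) = 25426*(-1/1398) = -12713/699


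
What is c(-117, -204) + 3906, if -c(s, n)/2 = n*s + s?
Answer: -43596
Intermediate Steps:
c(s, n) = -2*s - 2*n*s (c(s, n) = -2*(n*s + s) = -2*(s + n*s) = -2*s - 2*n*s)
c(-117, -204) + 3906 = -2*(-117)*(1 - 204) + 3906 = -2*(-117)*(-203) + 3906 = -47502 + 3906 = -43596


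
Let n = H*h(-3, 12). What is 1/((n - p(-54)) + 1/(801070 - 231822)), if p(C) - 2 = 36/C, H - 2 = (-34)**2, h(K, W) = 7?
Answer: 1707744/13840695875 ≈ 0.00012339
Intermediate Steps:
H = 1158 (H = 2 + (-34)**2 = 2 + 1156 = 1158)
p(C) = 2 + 36/C
n = 8106 (n = 1158*7 = 8106)
1/((n - p(-54)) + 1/(801070 - 231822)) = 1/((8106 - (2 + 36/(-54))) + 1/(801070 - 231822)) = 1/((8106 - (2 + 36*(-1/54))) + 1/569248) = 1/((8106 - (2 - 2/3)) + 1/569248) = 1/((8106 - 1*4/3) + 1/569248) = 1/((8106 - 4/3) + 1/569248) = 1/(24314/3 + 1/569248) = 1/(13840695875/1707744) = 1707744/13840695875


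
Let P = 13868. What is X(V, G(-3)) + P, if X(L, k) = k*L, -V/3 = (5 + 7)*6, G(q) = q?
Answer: 14516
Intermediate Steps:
V = -216 (V = -3*(5 + 7)*6 = -36*6 = -3*72 = -216)
X(L, k) = L*k
X(V, G(-3)) + P = -216*(-3) + 13868 = 648 + 13868 = 14516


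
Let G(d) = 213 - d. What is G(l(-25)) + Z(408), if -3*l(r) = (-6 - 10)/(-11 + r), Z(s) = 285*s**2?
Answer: 1280946235/27 ≈ 4.7442e+7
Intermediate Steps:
l(r) = 16/(3*(-11 + r)) (l(r) = -(-6 - 10)/(3*(-11 + r)) = -(-16)/(3*(-11 + r)) = 16/(3*(-11 + r)))
G(l(-25)) + Z(408) = (213 - 16/(3*(-11 - 25))) + 285*408**2 = (213 - 16/(3*(-36))) + 285*166464 = (213 - 16*(-1)/(3*36)) + 47442240 = (213 - 1*(-4/27)) + 47442240 = (213 + 4/27) + 47442240 = 5755/27 + 47442240 = 1280946235/27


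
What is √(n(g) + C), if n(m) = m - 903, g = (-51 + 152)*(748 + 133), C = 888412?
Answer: √976490 ≈ 988.17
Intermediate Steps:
g = 88981 (g = 101*881 = 88981)
n(m) = -903 + m
√(n(g) + C) = √((-903 + 88981) + 888412) = √(88078 + 888412) = √976490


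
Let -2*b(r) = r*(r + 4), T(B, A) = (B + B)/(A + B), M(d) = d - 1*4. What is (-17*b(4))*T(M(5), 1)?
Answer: 272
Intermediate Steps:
M(d) = -4 + d (M(d) = d - 4 = -4 + d)
T(B, A) = 2*B/(A + B) (T(B, A) = (2*B)/(A + B) = 2*B/(A + B))
b(r) = -r*(4 + r)/2 (b(r) = -r*(r + 4)/2 = -r*(4 + r)/2)
(-17*b(4))*T(M(5), 1) = (-(-17)*4*(4 + 4)/2)*(2*(-4 + 5)/(1 + (-4 + 5))) = (-(-17)*4*8/2)*(2*1/(1 + 1)) = (-17*(-16))*(2*1/2) = 272*(2*1*(1/2)) = 272*1 = 272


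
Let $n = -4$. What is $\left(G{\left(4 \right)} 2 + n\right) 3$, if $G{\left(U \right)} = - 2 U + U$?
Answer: $-36$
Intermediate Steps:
$G{\left(U \right)} = - U$
$\left(G{\left(4 \right)} 2 + n\right) 3 = \left(\left(-1\right) 4 \cdot 2 - 4\right) 3 = \left(\left(-4\right) 2 - 4\right) 3 = \left(-8 - 4\right) 3 = \left(-12\right) 3 = -36$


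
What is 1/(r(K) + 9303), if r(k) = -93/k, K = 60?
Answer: 20/186029 ≈ 0.00010751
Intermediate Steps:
1/(r(K) + 9303) = 1/(-93/60 + 9303) = 1/(-93*1/60 + 9303) = 1/(-31/20 + 9303) = 1/(186029/20) = 20/186029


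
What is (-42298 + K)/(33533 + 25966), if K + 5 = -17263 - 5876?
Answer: -21814/19833 ≈ -1.0999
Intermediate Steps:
K = -23144 (K = -5 + (-17263 - 5876) = -5 - 23139 = -23144)
(-42298 + K)/(33533 + 25966) = (-42298 - 23144)/(33533 + 25966) = -65442/59499 = -65442*1/59499 = -21814/19833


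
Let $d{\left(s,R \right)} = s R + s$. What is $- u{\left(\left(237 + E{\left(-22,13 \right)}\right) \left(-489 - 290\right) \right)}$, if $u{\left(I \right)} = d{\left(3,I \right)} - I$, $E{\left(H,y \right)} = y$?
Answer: $389497$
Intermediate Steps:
$d{\left(s,R \right)} = s + R s$ ($d{\left(s,R \right)} = R s + s = s + R s$)
$u{\left(I \right)} = 3 + 2 I$ ($u{\left(I \right)} = 3 \left(1 + I\right) - I = \left(3 + 3 I\right) - I = 3 + 2 I$)
$- u{\left(\left(237 + E{\left(-22,13 \right)}\right) \left(-489 - 290\right) \right)} = - (3 + 2 \left(237 + 13\right) \left(-489 - 290\right)) = - (3 + 2 \cdot 250 \left(-779\right)) = - (3 + 2 \left(-194750\right)) = - (3 - 389500) = \left(-1\right) \left(-389497\right) = 389497$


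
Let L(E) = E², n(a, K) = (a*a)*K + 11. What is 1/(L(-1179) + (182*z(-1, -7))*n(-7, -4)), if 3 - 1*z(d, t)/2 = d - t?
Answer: 1/1592061 ≈ 6.2812e-7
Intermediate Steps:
z(d, t) = 6 - 2*d + 2*t (z(d, t) = 6 - 2*(d - t) = 6 + (-2*d + 2*t) = 6 - 2*d + 2*t)
n(a, K) = 11 + K*a² (n(a, K) = a²*K + 11 = K*a² + 11 = 11 + K*a²)
1/(L(-1179) + (182*z(-1, -7))*n(-7, -4)) = 1/((-1179)² + (182*(6 - 2*(-1) + 2*(-7)))*(11 - 4*(-7)²)) = 1/(1390041 + (182*(6 + 2 - 14))*(11 - 4*49)) = 1/(1390041 + (182*(-6))*(11 - 196)) = 1/(1390041 - 1092*(-185)) = 1/(1390041 + 202020) = 1/1592061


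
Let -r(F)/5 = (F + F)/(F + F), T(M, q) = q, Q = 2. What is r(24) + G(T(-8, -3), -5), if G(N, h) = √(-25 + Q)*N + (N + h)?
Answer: -13 - 3*I*√23 ≈ -13.0 - 14.387*I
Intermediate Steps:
G(N, h) = N + h + I*N*√23 (G(N, h) = √(-25 + 2)*N + (N + h) = √(-23)*N + (N + h) = (I*√23)*N + (N + h) = I*N*√23 + (N + h) = N + h + I*N*√23)
r(F) = -5 (r(F) = -5*(F + F)/(F + F) = -5*2*F/(2*F) = -5*2*F*1/(2*F) = -5*1 = -5)
r(24) + G(T(-8, -3), -5) = -5 + (-3 - 5 + I*(-3)*√23) = -5 + (-3 - 5 - 3*I*√23) = -5 + (-8 - 3*I*√23) = -13 - 3*I*√23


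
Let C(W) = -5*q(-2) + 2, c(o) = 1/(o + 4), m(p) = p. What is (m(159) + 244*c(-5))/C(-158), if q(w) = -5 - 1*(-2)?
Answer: -5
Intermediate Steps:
q(w) = -3 (q(w) = -5 + 2 = -3)
c(o) = 1/(4 + o)
C(W) = 17 (C(W) = -5*(-3) + 2 = 15 + 2 = 17)
(m(159) + 244*c(-5))/C(-158) = (159 + 244/(4 - 5))/17 = (159 + 244/(-1))*(1/17) = (159 + 244*(-1))*(1/17) = (159 - 244)*(1/17) = -85*1/17 = -5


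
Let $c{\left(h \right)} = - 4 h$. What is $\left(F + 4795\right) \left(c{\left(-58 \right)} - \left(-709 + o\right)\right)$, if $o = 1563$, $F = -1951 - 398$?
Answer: $-1521412$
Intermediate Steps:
$F = -2349$
$\left(F + 4795\right) \left(c{\left(-58 \right)} - \left(-709 + o\right)\right) = \left(-2349 + 4795\right) \left(\left(-4\right) \left(-58\right) + \left(709 - 1563\right)\right) = 2446 \left(232 + \left(709 - 1563\right)\right) = 2446 \left(232 - 854\right) = 2446 \left(-622\right) = -1521412$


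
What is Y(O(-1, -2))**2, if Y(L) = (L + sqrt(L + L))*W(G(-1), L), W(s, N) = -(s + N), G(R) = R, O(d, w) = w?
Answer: -72*I ≈ -72.0*I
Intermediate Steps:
W(s, N) = -N - s (W(s, N) = -(N + s) = -N - s)
Y(L) = (1 - L)*(L + sqrt(2)*sqrt(L)) (Y(L) = (L + sqrt(L + L))*(-L - 1*(-1)) = (L + sqrt(2*L))*(-L + 1) = (L + sqrt(2)*sqrt(L))*(1 - L) = (1 - L)*(L + sqrt(2)*sqrt(L)))
Y(O(-1, -2))**2 = (-(-1 - 2)*(-2 + sqrt(2)*sqrt(-2)))**2 = (-1*(-3)*(-2 + sqrt(2)*(I*sqrt(2))))**2 = (-1*(-3)*(-2 + 2*I))**2 = (-6 + 6*I)**2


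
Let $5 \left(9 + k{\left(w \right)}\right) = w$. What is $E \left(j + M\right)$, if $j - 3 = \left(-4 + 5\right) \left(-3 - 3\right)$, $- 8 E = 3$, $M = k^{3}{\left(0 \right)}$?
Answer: $\frac{549}{2} \approx 274.5$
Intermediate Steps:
$k{\left(w \right)} = -9 + \frac{w}{5}$
$M = -729$ ($M = \left(-9 + \frac{1}{5} \cdot 0\right)^{3} = \left(-9 + 0\right)^{3} = \left(-9\right)^{3} = -729$)
$E = - \frac{3}{8}$ ($E = \left(- \frac{1}{8}\right) 3 = - \frac{3}{8} \approx -0.375$)
$j = -3$ ($j = 3 + \left(-4 + 5\right) \left(-3 - 3\right) = 3 + 1 \left(-6\right) = 3 - 6 = -3$)
$E \left(j + M\right) = - \frac{3 \left(-3 - 729\right)}{8} = \left(- \frac{3}{8}\right) \left(-732\right) = \frac{549}{2}$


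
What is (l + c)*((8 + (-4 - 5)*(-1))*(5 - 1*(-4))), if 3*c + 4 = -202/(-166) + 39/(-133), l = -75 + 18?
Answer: -98003079/11039 ≈ -8877.9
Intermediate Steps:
l = -57
c = -11320/11039 (c = -4/3 + (-202/(-166) + 39/(-133))/3 = -4/3 + (-202*(-1/166) + 39*(-1/133))/3 = -4/3 + (101/83 - 39/133)/3 = -4/3 + (1/3)*(10196/11039) = -4/3 + 10196/33117 = -11320/11039 ≈ -1.0255)
(l + c)*((8 + (-4 - 5)*(-1))*(5 - 1*(-4))) = (-57 - 11320/11039)*((8 + (-4 - 5)*(-1))*(5 - 1*(-4))) = -640543*(8 - 9*(-1))*(5 + 4)/11039 = -640543*(8 + 9)*9/11039 = -10889231*9/11039 = -640543/11039*153 = -98003079/11039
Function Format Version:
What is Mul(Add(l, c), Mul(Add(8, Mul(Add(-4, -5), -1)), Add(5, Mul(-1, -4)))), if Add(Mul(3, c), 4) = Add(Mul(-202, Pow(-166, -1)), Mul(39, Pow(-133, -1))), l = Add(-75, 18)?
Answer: Rational(-98003079, 11039) ≈ -8877.9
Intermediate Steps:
l = -57
c = Rational(-11320, 11039) (c = Add(Rational(-4, 3), Mul(Rational(1, 3), Add(Mul(-202, Pow(-166, -1)), Mul(39, Pow(-133, -1))))) = Add(Rational(-4, 3), Mul(Rational(1, 3), Add(Mul(-202, Rational(-1, 166)), Mul(39, Rational(-1, 133))))) = Add(Rational(-4, 3), Mul(Rational(1, 3), Add(Rational(101, 83), Rational(-39, 133)))) = Add(Rational(-4, 3), Mul(Rational(1, 3), Rational(10196, 11039))) = Add(Rational(-4, 3), Rational(10196, 33117)) = Rational(-11320, 11039) ≈ -1.0255)
Mul(Add(l, c), Mul(Add(8, Mul(Add(-4, -5), -1)), Add(5, Mul(-1, -4)))) = Mul(Add(-57, Rational(-11320, 11039)), Mul(Add(8, Mul(Add(-4, -5), -1)), Add(5, Mul(-1, -4)))) = Mul(Rational(-640543, 11039), Mul(Add(8, Mul(-9, -1)), Add(5, 4))) = Mul(Rational(-640543, 11039), Mul(Add(8, 9), 9)) = Mul(Rational(-640543, 11039), Mul(17, 9)) = Mul(Rational(-640543, 11039), 153) = Rational(-98003079, 11039)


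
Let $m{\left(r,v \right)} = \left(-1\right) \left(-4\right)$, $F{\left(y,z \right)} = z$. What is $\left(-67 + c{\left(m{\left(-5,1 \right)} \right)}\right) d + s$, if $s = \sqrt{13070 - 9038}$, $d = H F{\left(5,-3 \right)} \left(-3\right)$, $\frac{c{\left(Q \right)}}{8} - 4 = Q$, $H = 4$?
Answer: $-108 + 24 \sqrt{7} \approx -44.502$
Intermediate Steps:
$m{\left(r,v \right)} = 4$
$c{\left(Q \right)} = 32 + 8 Q$
$d = 36$ ($d = 4 \left(-3\right) \left(-3\right) = \left(-12\right) \left(-3\right) = 36$)
$s = 24 \sqrt{7}$ ($s = \sqrt{4032} = 24 \sqrt{7} \approx 63.498$)
$\left(-67 + c{\left(m{\left(-5,1 \right)} \right)}\right) d + s = \left(-67 + \left(32 + 8 \cdot 4\right)\right) 36 + 24 \sqrt{7} = \left(-67 + \left(32 + 32\right)\right) 36 + 24 \sqrt{7} = \left(-67 + 64\right) 36 + 24 \sqrt{7} = \left(-3\right) 36 + 24 \sqrt{7} = -108 + 24 \sqrt{7}$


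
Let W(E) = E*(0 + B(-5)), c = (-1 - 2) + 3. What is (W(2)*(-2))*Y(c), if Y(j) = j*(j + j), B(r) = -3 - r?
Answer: 0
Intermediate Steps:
c = 0 (c = -3 + 3 = 0)
Y(j) = 2*j² (Y(j) = j*(2*j) = 2*j²)
W(E) = 2*E (W(E) = E*(0 + (-3 - 1*(-5))) = E*(0 + (-3 + 5)) = E*(0 + 2) = E*2 = 2*E)
(W(2)*(-2))*Y(c) = ((2*2)*(-2))*(2*0²) = (4*(-2))*(2*0) = -8*0 = 0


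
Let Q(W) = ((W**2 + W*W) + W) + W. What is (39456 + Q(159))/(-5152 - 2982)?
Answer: -45168/4067 ≈ -11.106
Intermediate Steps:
Q(W) = 2*W + 2*W**2 (Q(W) = ((W**2 + W**2) + W) + W = (2*W**2 + W) + W = (W + 2*W**2) + W = 2*W + 2*W**2)
(39456 + Q(159))/(-5152 - 2982) = (39456 + 2*159*(1 + 159))/(-5152 - 2982) = (39456 + 2*159*160)/(-8134) = (39456 + 50880)*(-1/8134) = 90336*(-1/8134) = -45168/4067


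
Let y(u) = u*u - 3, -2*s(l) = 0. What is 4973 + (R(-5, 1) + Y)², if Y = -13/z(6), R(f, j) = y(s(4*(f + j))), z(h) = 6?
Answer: 179989/36 ≈ 4999.7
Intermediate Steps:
s(l) = 0 (s(l) = -½*0 = 0)
y(u) = -3 + u² (y(u) = u² - 3 = -3 + u²)
R(f, j) = -3 (R(f, j) = -3 + 0² = -3 + 0 = -3)
Y = -13/6 ≈ -2.1667
4973 + (R(-5, 1) + Y)² = 4973 + (-3 - 13/6)² = 4973 + (-31/6)² = 4973 + 961/36 = 179989/36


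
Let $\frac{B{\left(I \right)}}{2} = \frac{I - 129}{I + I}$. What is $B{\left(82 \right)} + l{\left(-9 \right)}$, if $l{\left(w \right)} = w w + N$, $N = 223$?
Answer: $\frac{24881}{82} \approx 303.43$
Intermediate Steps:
$l{\left(w \right)} = 223 + w^{2}$ ($l{\left(w \right)} = w w + 223 = w^{2} + 223 = 223 + w^{2}$)
$B{\left(I \right)} = \frac{-129 + I}{I}$ ($B{\left(I \right)} = 2 \frac{I - 129}{I + I} = 2 \frac{-129 + I}{2 I} = \frac{-129 + I}{I}$)
$B{\left(82 \right)} + l{\left(-9 \right)} = \frac{-129 + 82}{82} + \left(223 + \left(-9\right)^{2}\right) = \frac{1}{82} \left(-47\right) + \left(223 + 81\right) = - \frac{47}{82} + 304 = \frac{24881}{82}$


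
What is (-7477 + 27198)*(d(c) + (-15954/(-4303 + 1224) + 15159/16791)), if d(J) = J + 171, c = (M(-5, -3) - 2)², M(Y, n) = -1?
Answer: 63241737943865/17233163 ≈ 3.6698e+6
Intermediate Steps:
c = 9 (c = (-1 - 2)² = (-3)² = 9)
d(J) = 171 + J
(-7477 + 27198)*(d(c) + (-15954/(-4303 + 1224) + 15159/16791)) = (-7477 + 27198)*((171 + 9) + (-15954/(-4303 + 1224) + 15159/16791)) = 19721*(180 + (-15954/(-3079) + 15159*(1/16791))) = 19721*(180 + (-15954*(-1/3079) + 5053/5597)) = 19721*(180 + (15954/3079 + 5053/5597)) = 19721*(180 + 104852725/17233163) = 19721*(3206822065/17233163) = 63241737943865/17233163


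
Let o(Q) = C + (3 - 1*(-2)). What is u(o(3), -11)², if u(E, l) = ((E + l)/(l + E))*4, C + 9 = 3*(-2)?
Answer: 16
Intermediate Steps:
C = -15 (C = -9 + 3*(-2) = -9 - 6 = -15)
o(Q) = -10 (o(Q) = -15 + (3 - 1*(-2)) = -15 + (3 + 2) = -15 + 5 = -10)
u(E, l) = 4 (u(E, l) = ((E + l)/(E + l))*4 = 1*4 = 4)
u(o(3), -11)² = 4² = 16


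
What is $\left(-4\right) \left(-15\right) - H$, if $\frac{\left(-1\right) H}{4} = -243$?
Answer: $-912$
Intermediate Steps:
$H = 972$ ($H = \left(-4\right) \left(-243\right) = 972$)
$\left(-4\right) \left(-15\right) - H = \left(-4\right) \left(-15\right) - 972 = 60 - 972 = -912$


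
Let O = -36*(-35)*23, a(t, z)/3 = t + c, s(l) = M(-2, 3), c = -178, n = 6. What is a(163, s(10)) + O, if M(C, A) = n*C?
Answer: 28935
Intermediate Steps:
M(C, A) = 6*C
s(l) = -12 (s(l) = 6*(-2) = -12)
a(t, z) = -534 + 3*t (a(t, z) = 3*(t - 178) = 3*(-178 + t) = -534 + 3*t)
O = 28980 (O = 1260*23 = 28980)
a(163, s(10)) + O = (-534 + 3*163) + 28980 = (-534 + 489) + 28980 = -45 + 28980 = 28935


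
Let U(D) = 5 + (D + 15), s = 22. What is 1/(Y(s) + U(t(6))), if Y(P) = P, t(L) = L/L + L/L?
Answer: 1/44 ≈ 0.022727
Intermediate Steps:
t(L) = 2 (t(L) = 1 + 1 = 2)
U(D) = 20 + D (U(D) = 5 + (15 + D) = 20 + D)
1/(Y(s) + U(t(6))) = 1/(22 + (20 + 2)) = 1/(22 + 22) = 1/44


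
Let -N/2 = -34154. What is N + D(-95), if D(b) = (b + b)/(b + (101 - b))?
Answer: 6898918/101 ≈ 68306.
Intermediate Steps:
N = 68308 (N = -2*(-34154) = 68308)
D(b) = 2*b/101 (D(b) = (2*b)/101 = (2*b)*(1/101) = 2*b/101)
N + D(-95) = 68308 + (2/101)*(-95) = 68308 - 190/101 = 6898918/101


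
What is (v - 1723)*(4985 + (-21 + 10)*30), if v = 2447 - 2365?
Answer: -7638855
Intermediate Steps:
v = 82
(v - 1723)*(4985 + (-21 + 10)*30) = (82 - 1723)*(4985 + (-21 + 10)*30) = -1641*(4985 - 11*30) = -1641*(4985 - 330) = -1641*4655 = -7638855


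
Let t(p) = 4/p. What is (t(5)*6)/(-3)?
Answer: -8/5 ≈ -1.6000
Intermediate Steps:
(t(5)*6)/(-3) = ((4/5)*6)/(-3) = ((4*(⅕))*6)*(-⅓) = ((⅘)*6)*(-⅓) = (24/5)*(-⅓) = -8/5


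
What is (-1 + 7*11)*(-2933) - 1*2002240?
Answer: -2225148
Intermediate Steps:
(-1 + 7*11)*(-2933) - 1*2002240 = (-1 + 77)*(-2933) - 2002240 = 76*(-2933) - 2002240 = -222908 - 2002240 = -2225148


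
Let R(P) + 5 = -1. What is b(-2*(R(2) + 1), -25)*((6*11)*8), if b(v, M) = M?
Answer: -13200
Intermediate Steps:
R(P) = -6 (R(P) = -5 - 1 = -6)
b(-2*(R(2) + 1), -25)*((6*11)*8) = -25*6*11*8 = -1650*8 = -25*528 = -13200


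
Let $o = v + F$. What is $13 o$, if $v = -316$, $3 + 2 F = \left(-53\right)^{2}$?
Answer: $14131$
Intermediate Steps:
$F = 1403$ ($F = - \frac{3}{2} + \frac{\left(-53\right)^{2}}{2} = - \frac{3}{2} + \frac{1}{2} \cdot 2809 = - \frac{3}{2} + \frac{2809}{2} = 1403$)
$o = 1087$ ($o = -316 + 1403 = 1087$)
$13 o = 13 \cdot 1087 = 14131$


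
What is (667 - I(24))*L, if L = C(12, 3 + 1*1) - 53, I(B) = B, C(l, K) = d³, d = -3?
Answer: -51440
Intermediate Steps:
C(l, K) = -27 (C(l, K) = (-3)³ = -27)
L = -80 (L = -27 - 53 = -80)
(667 - I(24))*L = (667 - 1*24)*(-80) = (667 - 24)*(-80) = 643*(-80) = -51440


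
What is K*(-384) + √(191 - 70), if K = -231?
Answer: 88715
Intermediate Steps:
K*(-384) + √(191 - 70) = -231*(-384) + √(191 - 70) = 88704 + √121 = 88704 + 11 = 88715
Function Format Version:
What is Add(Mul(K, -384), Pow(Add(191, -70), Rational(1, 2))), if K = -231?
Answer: 88715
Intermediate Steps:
Add(Mul(K, -384), Pow(Add(191, -70), Rational(1, 2))) = Add(Mul(-231, -384), Pow(Add(191, -70), Rational(1, 2))) = Add(88704, Pow(121, Rational(1, 2))) = Add(88704, 11) = 88715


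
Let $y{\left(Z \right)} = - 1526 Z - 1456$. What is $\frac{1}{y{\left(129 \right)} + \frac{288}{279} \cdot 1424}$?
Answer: $- \frac{31}{6102042} \approx -5.0803 \cdot 10^{-6}$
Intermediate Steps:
$y{\left(Z \right)} = -1456 - 1526 Z$
$\frac{1}{y{\left(129 \right)} + \frac{288}{279} \cdot 1424} = \frac{1}{\left(-1456 - 196854\right) + \frac{288}{279} \cdot 1424} = \frac{1}{\left(-1456 - 196854\right) + 288 \cdot \frac{1}{279} \cdot 1424} = \frac{1}{-198310 + \frac{32}{31} \cdot 1424} = \frac{1}{-198310 + \frac{45568}{31}} = \frac{1}{- \frac{6102042}{31}} = - \frac{31}{6102042}$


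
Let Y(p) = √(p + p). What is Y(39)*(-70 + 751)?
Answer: 681*√78 ≈ 6014.4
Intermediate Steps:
Y(p) = √2*√p (Y(p) = √(2*p) = √2*√p)
Y(39)*(-70 + 751) = (√2*√39)*(-70 + 751) = √78*681 = 681*√78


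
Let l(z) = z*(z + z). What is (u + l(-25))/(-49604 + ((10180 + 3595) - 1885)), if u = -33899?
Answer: 32649/37714 ≈ 0.86570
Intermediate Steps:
l(z) = 2*z² (l(z) = z*(2*z) = 2*z²)
(u + l(-25))/(-49604 + ((10180 + 3595) - 1885)) = (-33899 + 2*(-25)²)/(-49604 + ((10180 + 3595) - 1885)) = (-33899 + 2*625)/(-49604 + (13775 - 1885)) = (-33899 + 1250)/(-49604 + 11890) = -32649/(-37714) = -32649*(-1/37714) = 32649/37714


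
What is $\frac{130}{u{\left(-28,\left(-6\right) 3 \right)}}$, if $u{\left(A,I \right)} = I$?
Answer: $- \frac{65}{9} \approx -7.2222$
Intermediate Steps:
$\frac{130}{u{\left(-28,\left(-6\right) 3 \right)}} = \frac{130}{\left(-6\right) 3} = \frac{130}{-18} = 130 \left(- \frac{1}{18}\right) = - \frac{65}{9}$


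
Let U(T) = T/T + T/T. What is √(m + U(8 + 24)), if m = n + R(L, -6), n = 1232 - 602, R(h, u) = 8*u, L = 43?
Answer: 2*√146 ≈ 24.166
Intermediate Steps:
U(T) = 2 (U(T) = 1 + 1 = 2)
n = 630
m = 582 (m = 630 + 8*(-6) = 630 - 48 = 582)
√(m + U(8 + 24)) = √(582 + 2) = √584 = 2*√146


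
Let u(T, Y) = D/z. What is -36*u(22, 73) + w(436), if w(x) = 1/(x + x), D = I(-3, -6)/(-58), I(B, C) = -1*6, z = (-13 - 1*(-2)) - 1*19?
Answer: 15841/126440 ≈ 0.12528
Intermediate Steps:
z = -30 (z = (-13 + 2) - 19 = -11 - 19 = -30)
I(B, C) = -6
D = 3/29 (D = -6/(-58) = -6*(-1/58) = 3/29 ≈ 0.10345)
w(x) = 1/(2*x)
u(T, Y) = -1/290 (u(T, Y) = (3/29)/(-30) = (3/29)*(-1/30) = -1/290)
-36*u(22, 73) + w(436) = -36*(-1/290) + (½)/436 = 18/145 + (½)*(1/436) = 18/145 + 1/872 = 15841/126440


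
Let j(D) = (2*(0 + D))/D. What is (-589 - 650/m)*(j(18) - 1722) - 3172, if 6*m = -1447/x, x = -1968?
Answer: 14662680876/1447 ≈ 1.0133e+7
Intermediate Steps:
j(D) = 2 (j(D) = (2*D)/D = 2)
m = 1447/11808 (m = (-1447/(-1968))/6 = (-1447*(-1/1968))/6 = (⅙)*(1447/1968) = 1447/11808 ≈ 0.12254)
(-589 - 650/m)*(j(18) - 1722) - 3172 = (-589 - 650/1447/11808)*(2 - 1722) - 3172 = (-589 - 650*11808/1447)*(-1720) - 3172 = (-589 - 7675200/1447)*(-1720) - 3172 = -8527483/1447*(-1720) - 3172 = 14667270760/1447 - 3172 = 14662680876/1447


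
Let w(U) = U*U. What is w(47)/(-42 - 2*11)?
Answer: -2209/64 ≈ -34.516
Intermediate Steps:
w(U) = U**2
w(47)/(-42 - 2*11) = 47**2/(-42 - 2*11) = 2209/(-42 - 22) = 2209/(-64) = 2209*(-1/64) = -2209/64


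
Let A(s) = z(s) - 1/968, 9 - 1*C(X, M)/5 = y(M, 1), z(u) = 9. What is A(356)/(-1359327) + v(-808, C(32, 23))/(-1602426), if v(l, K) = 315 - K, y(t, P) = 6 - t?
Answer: -14299278447/117139880979352 ≈ -0.00012207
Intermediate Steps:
C(X, M) = 15 + 5*M (C(X, M) = 45 - 5*(6 - M) = 45 + (-30 + 5*M) = 15 + 5*M)
A(s) = 8711/968 (A(s) = 9 - 1/968 = 8711/968)
A(356)/(-1359327) + v(-808, C(32, 23))/(-1602426) = (8711/968)/(-1359327) + (315 - (15 + 5*23))/(-1602426) = (8711/968)*(-1/1359327) + (315 - (15 + 115))*(-1/1602426) = -8711/1315828536 + (315 - 1*130)*(-1/1602426) = -8711/1315828536 + (315 - 130)*(-1/1602426) = -8711/1315828536 + 185*(-1/1602426) = -8711/1315828536 - 185/1602426 = -14299278447/117139880979352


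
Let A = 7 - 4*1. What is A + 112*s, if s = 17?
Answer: 1907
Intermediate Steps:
A = 3 (A = 7 - 4 = 3)
A + 112*s = 3 + 112*17 = 3 + 1904 = 1907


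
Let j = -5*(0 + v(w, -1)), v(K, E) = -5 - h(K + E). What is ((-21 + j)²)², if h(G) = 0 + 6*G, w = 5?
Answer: 236421376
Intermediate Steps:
h(G) = 6*G
v(K, E) = -5 - 6*E - 6*K (v(K, E) = -5 - 6*(K + E) = -5 - 6*(E + K) = -5 - (6*E + 6*K) = -5 + (-6*E - 6*K) = -5 - 6*E - 6*K)
j = 145 (j = -5*(0 + (-5 - 6*(-1) - 6*5)) = -5*(0 + (-5 + 6 - 30)) = -5*(0 - 29) = -5*(-29) = 145)
((-21 + j)²)² = ((-21 + 145)²)² = (124²)² = 15376² = 236421376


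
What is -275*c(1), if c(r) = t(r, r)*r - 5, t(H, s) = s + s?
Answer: 825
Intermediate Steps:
t(H, s) = 2*s
c(r) = -5 + 2*r² (c(r) = (2*r)*r - 5 = 2*r² - 5 = -5 + 2*r²)
-275*c(1) = -275*(-5 + 2*1²) = -275*(-5 + 2*1) = -275*(-5 + 2) = -275*(-3) = 825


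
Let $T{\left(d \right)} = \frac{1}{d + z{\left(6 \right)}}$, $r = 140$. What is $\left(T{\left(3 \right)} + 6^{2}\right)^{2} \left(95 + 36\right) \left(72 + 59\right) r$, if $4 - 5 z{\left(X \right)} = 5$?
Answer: $\frac{22230445205}{7} \approx 3.1758 \cdot 10^{9}$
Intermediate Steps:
$z{\left(X \right)} = - \frac{1}{5}$ ($z{\left(X \right)} = \frac{4}{5} - 1 = - \frac{1}{5}$)
$T{\left(d \right)} = \frac{1}{- \frac{1}{5} + d}$ ($T{\left(d \right)} = \frac{1}{d - \frac{1}{5}} = \frac{1}{- \frac{1}{5} + d}$)
$\left(T{\left(3 \right)} + 6^{2}\right)^{2} \left(95 + 36\right) \left(72 + 59\right) r = \left(\frac{5}{-1 + 5 \cdot 3} + 6^{2}\right)^{2} \left(95 + 36\right) \left(72 + 59\right) 140 = \left(\frac{5}{-1 + 15} + 36\right)^{2} \cdot 131 \cdot 131 \cdot 140 = \left(\frac{5}{14} + 36\right)^{2} \cdot 17161 \cdot 140 = \left(\frac{509}{14}\right)^{2} \cdot 17161 \cdot 140 = \frac{259081}{196} \cdot 17161 \cdot 140 = \frac{4446089041}{196} \cdot 140 = \frac{22230445205}{7}$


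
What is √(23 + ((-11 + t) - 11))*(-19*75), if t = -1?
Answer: 0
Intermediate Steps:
√(23 + ((-11 + t) - 11))*(-19*75) = √(23 + ((-11 - 1) - 11))*(-19*75) = √(23 + (-12 - 11))*(-1425) = √(23 - 23)*(-1425) = √0*(-1425) = 0*(-1425) = 0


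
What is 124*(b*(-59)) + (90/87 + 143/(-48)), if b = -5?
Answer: 50916653/1392 ≈ 36578.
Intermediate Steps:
124*(b*(-59)) + (90/87 + 143/(-48)) = 124*(-5*(-59)) + (90/87 + 143/(-48)) = 124*295 + (90*(1/87) + 143*(-1/48)) = 36580 + (30/29 - 143/48) = 36580 - 2707/1392 = 50916653/1392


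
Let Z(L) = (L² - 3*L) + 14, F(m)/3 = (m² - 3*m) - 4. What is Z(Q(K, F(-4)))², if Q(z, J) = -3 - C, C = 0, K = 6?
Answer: 1024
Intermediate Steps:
F(m) = -12 - 9*m + 3*m² (F(m) = 3*((m² - 3*m) - 4) = 3*(-4 + m² - 3*m) = -12 - 9*m + 3*m²)
Q(z, J) = -3 (Q(z, J) = -3 - 1*0 = -3 + 0 = -3)
Z(L) = 14 + L² - 3*L
Z(Q(K, F(-4)))² = (14 + (-3)² - 3*(-3))² = (14 + 9 + 9)² = 32² = 1024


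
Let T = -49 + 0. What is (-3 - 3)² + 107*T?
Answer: -5207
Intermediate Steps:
T = -49
(-3 - 3)² + 107*T = (-3 - 3)² + 107*(-49) = (-6)² - 5243 = 36 - 5243 = -5207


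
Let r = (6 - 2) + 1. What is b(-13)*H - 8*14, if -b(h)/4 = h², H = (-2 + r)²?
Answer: -6196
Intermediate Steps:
r = 5 (r = 4 + 1 = 5)
H = 9 (H = (-2 + 5)² = 3² = 9)
b(h) = -4*h²
b(-13)*H - 8*14 = -4*(-13)²*9 - 8*14 = -4*169*9 - 112 = -676*9 - 112 = -6084 - 112 = -6196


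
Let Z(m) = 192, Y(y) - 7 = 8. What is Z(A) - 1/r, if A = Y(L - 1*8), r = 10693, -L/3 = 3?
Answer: 2053055/10693 ≈ 192.00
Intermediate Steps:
L = -9 (L = -3*3 = -9)
Y(y) = 15 (Y(y) = 7 + 8 = 15)
A = 15
Z(A) - 1/r = 192 - 1/10693 = 2053055/10693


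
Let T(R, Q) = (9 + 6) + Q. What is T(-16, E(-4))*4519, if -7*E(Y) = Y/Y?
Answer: 469976/7 ≈ 67139.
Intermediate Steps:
E(Y) = -1/7 (E(Y) = -Y/(7*Y) = -1/7*1 = -1/7)
T(R, Q) = 15 + Q
T(-16, E(-4))*4519 = (15 - 1/7)*4519 = (104/7)*4519 = 469976/7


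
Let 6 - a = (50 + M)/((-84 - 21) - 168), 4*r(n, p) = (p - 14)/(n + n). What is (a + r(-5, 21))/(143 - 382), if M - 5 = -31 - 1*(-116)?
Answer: -9887/372840 ≈ -0.026518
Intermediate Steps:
M = 90 (M = 5 + (-31 - 1*(-116)) = 5 + (-31 + 116) = 5 + 85 = 90)
r(n, p) = (-14 + p)/(8*n) (r(n, p) = ((p - 14)/(n + n))/4 = ((-14 + p)/((2*n)))/4 = ((-14 + p)*(1/(2*n)))/4 = ((-14 + p)/(2*n))/4 = (-14 + p)/(8*n))
a = 254/39 (a = 6 - (50 + 90)/((-84 - 21) - 168) = 6 - 140/(-105 - 168) = 6 - 140/(-273) = 6 - 140*(-1)/273 = 6 - 1*(-20/39) = 6 + 20/39 = 254/39 ≈ 6.5128)
(a + r(-5, 21))/(143 - 382) = (254/39 + (⅛)*(-14 + 21)/(-5))/(143 - 382) = (254/39 + (⅛)*(-⅕)*7)/(-239) = (254/39 - 7/40)*(-1/239) = (9887/1560)*(-1/239) = -9887/372840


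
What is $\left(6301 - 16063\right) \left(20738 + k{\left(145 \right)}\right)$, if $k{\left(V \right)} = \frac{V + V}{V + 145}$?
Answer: $-202454118$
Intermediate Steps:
$k{\left(V \right)} = \frac{2 V}{145 + V}$
$\left(6301 - 16063\right) \left(20738 + k{\left(145 \right)}\right) = \left(6301 - 16063\right) \left(20738 + 2 \cdot 145 \frac{1}{145 + 145}\right) = - 9762 \left(20738 + 2 \cdot 145 \cdot \frac{1}{290}\right) = - 9762 \left(20738 + 1\right) = \left(-9762\right) 20739 = -202454118$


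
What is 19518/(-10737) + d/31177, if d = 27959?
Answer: -102772301/111582483 ≈ -0.92104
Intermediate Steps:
19518/(-10737) + d/31177 = 19518/(-10737) + 27959/31177 = 19518*(-1/10737) + 27959*(1/31177) = -6506/3579 + 27959/31177 = -102772301/111582483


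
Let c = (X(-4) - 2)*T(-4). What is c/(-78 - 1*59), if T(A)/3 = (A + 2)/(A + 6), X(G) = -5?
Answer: -21/137 ≈ -0.15328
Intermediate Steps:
T(A) = 3*(2 + A)/(6 + A) (T(A) = 3*((A + 2)/(A + 6)) = 3*((2 + A)/(6 + A)) = 3*(2 + A)/(6 + A))
c = 21 (c = (-5 - 2)*(3*(2 - 4)/(6 - 4)) = -21*(-2)/2 = -7*(-3) = 21)
c/(-78 - 1*59) = 21/(-78 - 1*59) = 21/(-78 - 59) = 21/(-137) = 21*(-1/137) = -21/137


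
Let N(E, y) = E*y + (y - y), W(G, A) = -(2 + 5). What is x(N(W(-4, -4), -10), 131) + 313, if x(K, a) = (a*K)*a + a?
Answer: 1201714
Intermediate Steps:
W(G, A) = -7 (W(G, A) = -1*7 = -7)
N(E, y) = E*y (N(E, y) = E*y + 0 = E*y)
x(K, a) = a + K*a² (x(K, a) = (K*a)*a + a = K*a² + a = a + K*a²)
x(N(W(-4, -4), -10), 131) + 313 = 131*(1 - 7*(-10)*131) + 313 = 131*(1 + 70*131) + 313 = 131*(1 + 9170) + 313 = 131*9171 + 313 = 1201401 + 313 = 1201714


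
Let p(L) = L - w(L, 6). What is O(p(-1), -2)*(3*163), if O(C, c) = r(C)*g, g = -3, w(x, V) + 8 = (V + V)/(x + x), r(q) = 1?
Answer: -1467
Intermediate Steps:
w(x, V) = -8 + V/x (w(x, V) = -8 + (V + V)/(x + x) = -8 + (2*V)/((2*x)) = -8 + (2*V)*(1/(2*x)) = -8 + V/x)
p(L) = 8 + L - 6/L (p(L) = L - (-8 + 6/L) = L + (8 - 6/L) = 8 + L - 6/L)
O(C, c) = -3 (O(C, c) = 1*(-3) = -3)
O(p(-1), -2)*(3*163) = -9*163 = -3*489 = -1467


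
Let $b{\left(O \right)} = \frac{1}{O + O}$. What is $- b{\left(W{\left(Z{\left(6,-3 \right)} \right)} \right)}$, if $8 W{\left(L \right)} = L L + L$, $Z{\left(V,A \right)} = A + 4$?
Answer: $-2$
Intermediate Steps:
$Z{\left(V,A \right)} = 4 + A$
$W{\left(L \right)} = \frac{L}{8} + \frac{L^{2}}{8}$ ($W{\left(L \right)} = \frac{L L + L}{8} = \frac{L^{2} + L}{8} = \frac{L + L^{2}}{8} = \frac{L}{8} + \frac{L^{2}}{8}$)
$b{\left(O \right)} = \frac{1}{2 O}$
$- b{\left(W{\left(Z{\left(6,-3 \right)} \right)} \right)} = - \frac{1}{2 \frac{\left(4 - 3\right) \left(1 + \left(4 - 3\right)\right)}{8}} = - \frac{1}{2 \cdot \frac{1}{8} \cdot 1 \left(1 + 1\right)} = - \frac{1}{2 \cdot \frac{1}{8} \cdot 1 \cdot 2} = - \frac{\frac{1}{\frac{1}{4}}}{2} = - \frac{4}{2} = \left(-1\right) 2 = -2$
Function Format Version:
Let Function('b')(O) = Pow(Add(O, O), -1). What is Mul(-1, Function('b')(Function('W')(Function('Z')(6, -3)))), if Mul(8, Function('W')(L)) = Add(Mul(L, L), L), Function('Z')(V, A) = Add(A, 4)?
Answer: -2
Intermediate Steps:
Function('Z')(V, A) = Add(4, A)
Function('W')(L) = Add(Mul(Rational(1, 8), L), Mul(Rational(1, 8), Pow(L, 2))) (Function('W')(L) = Mul(Rational(1, 8), Add(Mul(L, L), L)) = Mul(Rational(1, 8), Add(Pow(L, 2), L)) = Mul(Rational(1, 8), Add(L, Pow(L, 2))) = Add(Mul(Rational(1, 8), L), Mul(Rational(1, 8), Pow(L, 2))))
Function('b')(O) = Mul(Rational(1, 2), Pow(O, -1)) (Function('b')(O) = Pow(Mul(2, O), -1) = Mul(Rational(1, 2), Pow(O, -1)))
Mul(-1, Function('b')(Function('W')(Function('Z')(6, -3)))) = Mul(-1, Mul(Rational(1, 2), Pow(Mul(Rational(1, 8), Add(4, -3), Add(1, Add(4, -3))), -1))) = Mul(-1, Mul(Rational(1, 2), Pow(Mul(Rational(1, 8), 1, Add(1, 1)), -1))) = Mul(-1, Mul(Rational(1, 2), Pow(Mul(Rational(1, 8), 1, 2), -1))) = Mul(-1, Mul(Rational(1, 2), Pow(Rational(1, 4), -1))) = Mul(-1, Mul(Rational(1, 2), 4)) = Mul(-1, 2) = -2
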